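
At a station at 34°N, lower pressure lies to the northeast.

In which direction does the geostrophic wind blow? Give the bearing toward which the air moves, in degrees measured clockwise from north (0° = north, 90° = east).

135°

The pressure-gradient force points toward the northeast (bearing 045°).
Geostrophic balance: in the Northern Hemisphere the Coriolis force deflects motion to the right, so the geostrophic wind blows 90° to the right of the pressure-gradient force (low pressure on the left).
Rotating 045° by 90° clockwise gives 135° — the wind blows toward the southeast.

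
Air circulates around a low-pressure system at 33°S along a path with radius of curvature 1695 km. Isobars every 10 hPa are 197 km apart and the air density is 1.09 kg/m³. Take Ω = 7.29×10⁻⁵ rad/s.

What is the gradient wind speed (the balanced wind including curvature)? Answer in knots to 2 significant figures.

Coriolis parameter at 33°S:
f = 2Ω sin φ = 2 × 7.29×10⁻⁵ × sin 33° = 7.94×10⁻⁵ s⁻¹
Pressure gradient: |∂P/∂n| = 1000 Pa / 197000 m = 5.08×10⁻³ Pa/m
Geostrophic speed: V_g = |∂P/∂n|/(fρ) = 5.08×10⁻³/(7.94×10⁻⁵ × 1.09) = 58.6 m/s
Around a low, centrifugal force acts outward with Coriolis, so pressure-gradient force balances both:
(1/ρ)|∂P/∂n| = fV + V²/R  →  V² + fR·V − fR·V_g = 0
With fR = 7.94×10⁻⁵ × 1695×10³ m = 135 m/s:
V = [−fR + √((fR)² + 4 fR V_g)]/2 = [−135 + √(135² + 4×135×58.6)]/2 = 44.2 m/s
Subgeostrophic (V < V_g = 58.6 m/s), as expected around a low.
Converting: 44.2 m/s × 1.944 = 86 knots

86 knots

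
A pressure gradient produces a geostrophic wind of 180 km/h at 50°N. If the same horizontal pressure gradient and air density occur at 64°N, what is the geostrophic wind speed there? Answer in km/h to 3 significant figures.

With the same pressure gradient and density, V_g ∝ 1/f ∝ 1/sin φ.
V₂ = V₁ · sin φ₁ / sin φ₂ = 180 × sin 50° / sin 64°
V₂ = 180 × 0.7660/0.8988 = 153 km/h

153 km/h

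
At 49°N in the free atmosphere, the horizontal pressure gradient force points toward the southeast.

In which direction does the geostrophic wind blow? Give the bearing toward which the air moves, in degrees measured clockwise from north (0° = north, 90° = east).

The pressure-gradient force points toward the southeast (bearing 135°).
Geostrophic balance: in the Northern Hemisphere the Coriolis force deflects motion to the right, so the geostrophic wind blows 90° to the right of the pressure-gradient force (low pressure on the left).
Rotating 135° by 90° clockwise gives 225° — the wind blows toward the southwest.

225°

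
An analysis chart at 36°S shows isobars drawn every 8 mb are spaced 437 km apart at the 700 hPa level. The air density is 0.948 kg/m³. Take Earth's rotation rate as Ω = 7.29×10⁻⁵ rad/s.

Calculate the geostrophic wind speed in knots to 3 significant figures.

Coriolis parameter at 36°S:
f = 2Ω sin φ = 2 × 7.29×10⁻⁵ × sin 36° = 8.57×10⁻⁵ s⁻¹
Pressure gradient: |∂P/∂n| = 800 Pa / 437000 m = 1.83×10⁻³ Pa/m
Geostrophic balance (pressure-gradient force = Coriolis force):
V_g = (1/(fρ)) |∂P/∂n| = 1.83×10⁻³ / (8.57×10⁻⁵ × 0.948) = 22.5 m/s
Converting: 22.5 m/s × 1.944 = 43.8 knots

43.8 knots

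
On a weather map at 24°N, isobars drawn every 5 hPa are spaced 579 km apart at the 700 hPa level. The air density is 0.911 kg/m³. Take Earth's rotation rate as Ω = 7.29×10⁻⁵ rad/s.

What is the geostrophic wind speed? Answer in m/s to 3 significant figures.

Coriolis parameter at 24°N:
f = 2Ω sin φ = 2 × 7.29×10⁻⁵ × sin 24° = 5.93×10⁻⁵ s⁻¹
Pressure gradient: |∂P/∂n| = 500 Pa / 579000 m = 8.64×10⁻⁴ Pa/m
Geostrophic balance (pressure-gradient force = Coriolis force):
V_g = (1/(fρ)) |∂P/∂n| = 8.64×10⁻⁴ / (5.93×10⁻⁵ × 0.911) = 16.0 m/s

16.0 m/s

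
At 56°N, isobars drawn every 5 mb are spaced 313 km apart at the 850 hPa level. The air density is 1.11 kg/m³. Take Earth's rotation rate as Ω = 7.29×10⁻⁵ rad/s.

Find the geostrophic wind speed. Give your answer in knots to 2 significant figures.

23 knots

Coriolis parameter at 56°N:
f = 2Ω sin φ = 2 × 7.29×10⁻⁵ × sin 56° = 1.21×10⁻⁴ s⁻¹
Pressure gradient: |∂P/∂n| = 500 Pa / 313000 m = 1.60×10⁻³ Pa/m
Geostrophic balance (pressure-gradient force = Coriolis force):
V_g = (1/(fρ)) |∂P/∂n| = 1.60×10⁻³ / (1.21×10⁻⁴ × 1.11) = 11.9 m/s
Converting: 11.9 m/s × 1.944 = 23 knots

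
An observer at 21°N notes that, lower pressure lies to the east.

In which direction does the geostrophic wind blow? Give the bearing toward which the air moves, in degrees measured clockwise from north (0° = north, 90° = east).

180°

The pressure-gradient force points toward the east (bearing 090°).
Geostrophic balance: in the Northern Hemisphere the Coriolis force deflects motion to the right, so the geostrophic wind blows 90° to the right of the pressure-gradient force (low pressure on the left).
Rotating 090° by 90° clockwise gives 180° — the wind blows toward the south.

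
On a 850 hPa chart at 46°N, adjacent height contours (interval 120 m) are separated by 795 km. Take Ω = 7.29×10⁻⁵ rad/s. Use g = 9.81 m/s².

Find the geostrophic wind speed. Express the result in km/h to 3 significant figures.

Coriolis parameter at 46°N:
f = 2Ω sin φ = 2 × 7.29×10⁻⁵ × sin 46° = 1.05×10⁻⁴ s⁻¹
Height gradient: |∂Z/∂n| = 120 m / 795000 m = 1.51×10⁻⁴
On a pressure surface, geostrophic balance gives V_g = (g/f)|∂Z/∂n|:
V_g = 9.81 × 1.51×10⁻⁴ / 1.05×10⁻⁴ = 14.1 m/s
Converting: 14.1 m/s × 3.6 = 50.8 km/h

50.8 km/h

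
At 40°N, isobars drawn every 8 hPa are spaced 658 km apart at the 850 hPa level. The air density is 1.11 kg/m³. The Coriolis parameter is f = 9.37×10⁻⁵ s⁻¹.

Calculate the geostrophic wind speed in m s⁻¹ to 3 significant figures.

11.7 m s⁻¹

Pressure gradient: |∂P/∂n| = 800 Pa / 658000 m = 1.22×10⁻³ Pa/m
Geostrophic balance (pressure-gradient force = Coriolis force):
V_g = (1/(fρ)) |∂P/∂n| = 1.22×10⁻³ / (9.37×10⁻⁵ × 1.11) = 11.7 m/s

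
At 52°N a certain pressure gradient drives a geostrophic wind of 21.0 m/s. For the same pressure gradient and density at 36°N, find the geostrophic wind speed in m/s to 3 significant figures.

With the same pressure gradient and density, V_g ∝ 1/f ∝ 1/sin φ.
V₂ = V₁ · sin φ₁ / sin φ₂ = 21.0 × sin 52° / sin 36°
V₂ = 21.0 × 0.7880/0.5878 = 28.2 m/s

28.2 m/s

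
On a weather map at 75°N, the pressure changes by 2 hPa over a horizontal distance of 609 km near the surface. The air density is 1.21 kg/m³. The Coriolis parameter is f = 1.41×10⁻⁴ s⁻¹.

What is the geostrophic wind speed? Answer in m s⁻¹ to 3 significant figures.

1.92 m s⁻¹

Pressure gradient: |∂P/∂n| = 200 Pa / 609000 m = 3.28×10⁻⁴ Pa/m
Geostrophic balance (pressure-gradient force = Coriolis force):
V_g = (1/(fρ)) |∂P/∂n| = 3.28×10⁻⁴ / (1.41×10⁻⁴ × 1.21) = 1.92 m/s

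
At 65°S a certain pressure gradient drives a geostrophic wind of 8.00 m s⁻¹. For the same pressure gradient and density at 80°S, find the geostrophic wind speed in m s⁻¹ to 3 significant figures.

7.36 m s⁻¹

With the same pressure gradient and density, V_g ∝ 1/f ∝ 1/sin φ.
V₂ = V₁ · sin φ₁ / sin φ₂ = 8.00 × sin 65° / sin 80°
V₂ = 8.00 × 0.9063/0.9848 = 7.36 m s⁻¹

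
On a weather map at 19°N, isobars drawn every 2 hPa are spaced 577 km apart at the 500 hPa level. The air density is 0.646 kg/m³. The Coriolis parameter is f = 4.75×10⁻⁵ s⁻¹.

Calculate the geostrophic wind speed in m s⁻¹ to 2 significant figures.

Pressure gradient: |∂P/∂n| = 200 Pa / 577000 m = 3.47×10⁻⁴ Pa/m
Geostrophic balance (pressure-gradient force = Coriolis force):
V_g = (1/(fρ)) |∂P/∂n| = 3.47×10⁻⁴ / (4.75×10⁻⁵ × 0.646) = 11.3 m/s

11 m s⁻¹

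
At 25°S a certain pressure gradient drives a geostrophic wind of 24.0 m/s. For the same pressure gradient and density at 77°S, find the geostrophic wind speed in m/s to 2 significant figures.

10 m/s

With the same pressure gradient and density, V_g ∝ 1/f ∝ 1/sin φ.
V₂ = V₁ · sin φ₁ / sin φ₂ = 24.0 × sin 25° / sin 77°
V₂ = 24.0 × 0.4226/0.9744 = 10 m/s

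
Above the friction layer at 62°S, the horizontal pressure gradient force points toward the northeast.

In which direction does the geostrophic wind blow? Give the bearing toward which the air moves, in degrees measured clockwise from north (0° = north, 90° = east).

315°

The pressure-gradient force points toward the northeast (bearing 045°).
Geostrophic balance: in the Southern Hemisphere the Coriolis force deflects motion to the left, so the geostrophic wind blows 90° to the left of the pressure-gradient force (low pressure on the right).
Rotating 045° by 90° counterclockwise gives 315° — the wind blows toward the northwest.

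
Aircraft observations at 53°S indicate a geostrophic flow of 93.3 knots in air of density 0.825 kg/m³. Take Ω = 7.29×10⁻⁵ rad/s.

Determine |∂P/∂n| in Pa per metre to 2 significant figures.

Coriolis parameter at 53°S:
f = 2Ω sin φ = 2 × 7.29×10⁻⁵ × sin 53° = 1.16×10⁻⁴ s⁻¹
Wind speed in SI: 93.3 knots = 48.0 m/s
Geostrophic balance rearranged: |∂P/∂n| = f ρ V_g
|∂P/∂n| = 1.16×10⁻⁴ × 0.825 × 48.0 = 4.61×10⁻³ Pa/m

4.6×10⁻³ Pa/m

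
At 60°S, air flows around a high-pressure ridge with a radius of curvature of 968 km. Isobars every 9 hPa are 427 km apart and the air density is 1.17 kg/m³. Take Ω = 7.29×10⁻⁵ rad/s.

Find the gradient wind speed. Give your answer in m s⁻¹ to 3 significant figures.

Coriolis parameter at 60°S:
f = 2Ω sin φ = 2 × 7.29×10⁻⁵ × sin 60° = 1.26×10⁻⁴ s⁻¹
Pressure gradient: |∂P/∂n| = 900 Pa / 427000 m = 2.11×10⁻³ Pa/m
Geostrophic speed: V_g = |∂P/∂n|/(fρ) = 2.11×10⁻³/(1.26×10⁻⁴ × 1.17) = 14.3 m/s
Around a high, pressure-gradient force acts outward with centrifugal, so Coriolis balances both:
fV = (1/ρ)|∂P/∂n| + V²/R  →  V² − fR·V + fR·V_g = 0
With fR = 1.26×10⁻⁴ × 968×10³ m = 122 m/s:
V = [fR − √((fR)² − 4 fR V_g)]/2 = [122 − √(122² − 4×122×14.3)]/2 = 16.5 m/s
Supergeostrophic (V > V_g = 14.3 m/s), as expected around a high.

16.5 m s⁻¹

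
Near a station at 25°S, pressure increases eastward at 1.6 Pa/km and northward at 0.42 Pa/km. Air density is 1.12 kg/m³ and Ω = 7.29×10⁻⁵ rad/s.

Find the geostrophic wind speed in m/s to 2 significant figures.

Coriolis parameter at 25°S:
f = 2Ω sin φ = 2 × 7.29×10⁻⁵ × sin 25° = 6.16×10⁻⁵ s⁻¹
In the Southern Hemisphere f is negative: f = −6.16×10⁻⁵ s⁻¹.
Component geostrophic relations (x east, y north):
u_g = −(1/(fρ)) ∂P/∂y,  v_g = (1/(fρ)) ∂P/∂x
u_g = −(0.42×10⁻³)/(−6.16×10⁻⁵ × 1.12) = 6.09 m/s;  v_g = (1.6×10⁻³)/(−6.16×10⁻⁵ × 1.12) = −23.2 m/s
|V_g| = √(u_g² + v_g²) = 24.0 m/s

24 m/s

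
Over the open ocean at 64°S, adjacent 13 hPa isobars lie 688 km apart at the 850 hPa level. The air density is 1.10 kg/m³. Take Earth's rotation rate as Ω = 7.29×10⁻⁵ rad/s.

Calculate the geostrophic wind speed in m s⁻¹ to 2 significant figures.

13 m s⁻¹

Coriolis parameter at 64°S:
f = 2Ω sin φ = 2 × 7.29×10⁻⁵ × sin 64° = 1.31×10⁻⁴ s⁻¹
Pressure gradient: |∂P/∂n| = 1300 Pa / 688000 m = 1.89×10⁻³ Pa/m
Geostrophic balance (pressure-gradient force = Coriolis force):
V_g = (1/(fρ)) |∂P/∂n| = 1.89×10⁻³ / (1.31×10⁻⁴ × 1.10) = 13.1 m/s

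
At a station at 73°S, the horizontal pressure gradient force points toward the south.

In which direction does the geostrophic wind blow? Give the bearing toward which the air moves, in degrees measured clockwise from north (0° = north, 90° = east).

The pressure-gradient force points toward the south (bearing 180°).
Geostrophic balance: in the Southern Hemisphere the Coriolis force deflects motion to the left, so the geostrophic wind blows 90° to the left of the pressure-gradient force (low pressure on the right).
Rotating 180° by 90° counterclockwise gives 090° — the wind blows toward the east.

090°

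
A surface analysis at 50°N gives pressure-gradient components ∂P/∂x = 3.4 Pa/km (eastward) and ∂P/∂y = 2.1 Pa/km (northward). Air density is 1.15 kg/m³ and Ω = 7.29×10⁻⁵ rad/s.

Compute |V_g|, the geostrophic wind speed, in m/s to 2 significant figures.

Coriolis parameter at 50°N:
f = 2Ω sin φ = 2 × 7.29×10⁻⁵ × sin 50° = 1.12×10⁻⁴ s⁻¹
Component geostrophic relations (x east, y north):
u_g = −(1/(fρ)) ∂P/∂y,  v_g = (1/(fρ)) ∂P/∂x
u_g = −(2.1×10⁻³)/(1.12×10⁻⁴ × 1.15) = −16.3 m/s;  v_g = (3.4×10⁻³)/(1.12×10⁻⁴ × 1.15) = 26.5 m/s
|V_g| = √(u_g² + v_g²) = 31.1 m/s

31 m/s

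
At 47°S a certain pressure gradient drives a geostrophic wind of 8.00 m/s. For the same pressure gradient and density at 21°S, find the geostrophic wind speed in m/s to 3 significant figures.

16.3 m/s

With the same pressure gradient and density, V_g ∝ 1/f ∝ 1/sin φ.
V₂ = V₁ · sin φ₁ / sin φ₂ = 8.00 × sin 47° / sin 21°
V₂ = 8.00 × 0.7314/0.3584 = 16.3 m/s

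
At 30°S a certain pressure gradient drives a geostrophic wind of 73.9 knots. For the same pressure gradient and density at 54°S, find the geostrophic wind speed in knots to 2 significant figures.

With the same pressure gradient and density, V_g ∝ 1/f ∝ 1/sin φ.
V₂ = V₁ · sin φ₁ / sin φ₂ = 73.9 × sin 30° / sin 54°
V₂ = 73.9 × 0.5000/0.8090 = 46 knots

46 knots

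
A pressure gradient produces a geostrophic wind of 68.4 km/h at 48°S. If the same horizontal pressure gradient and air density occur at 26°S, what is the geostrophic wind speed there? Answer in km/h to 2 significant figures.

120 km/h

With the same pressure gradient and density, V_g ∝ 1/f ∝ 1/sin φ.
V₂ = V₁ · sin φ₁ / sin φ₂ = 68.4 × sin 48° / sin 26°
V₂ = 68.4 × 0.7431/0.4384 = 120 km/h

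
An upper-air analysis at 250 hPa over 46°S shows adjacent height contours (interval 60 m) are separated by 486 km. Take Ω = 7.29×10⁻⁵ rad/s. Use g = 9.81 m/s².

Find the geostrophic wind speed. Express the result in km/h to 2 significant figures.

42 km/h

Coriolis parameter at 46°S:
f = 2Ω sin φ = 2 × 7.29×10⁻⁵ × sin 46° = 1.05×10⁻⁴ s⁻¹
Height gradient: |∂Z/∂n| = 60 m / 486000 m = 1.23×10⁻⁴
On a pressure surface, geostrophic balance gives V_g = (g/f)|∂Z/∂n|:
V_g = 9.81 × 1.23×10⁻⁴ / 1.05×10⁻⁴ = 11.5 m/s
Converting: 11.5 m/s × 3.6 = 42 km/h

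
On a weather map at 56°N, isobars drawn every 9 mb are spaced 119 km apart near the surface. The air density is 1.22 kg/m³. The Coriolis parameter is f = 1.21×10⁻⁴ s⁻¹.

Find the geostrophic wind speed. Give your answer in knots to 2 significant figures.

Pressure gradient: |∂P/∂n| = 900 Pa / 119000 m = 7.56×10⁻³ Pa/m
Geostrophic balance (pressure-gradient force = Coriolis force):
V_g = (1/(fρ)) |∂P/∂n| = 7.56×10⁻³ / (1.21×10⁻⁴ × 1.22) = 51.2 m/s
Converting: 51.2 m/s × 1.944 = 100 knots

100 knots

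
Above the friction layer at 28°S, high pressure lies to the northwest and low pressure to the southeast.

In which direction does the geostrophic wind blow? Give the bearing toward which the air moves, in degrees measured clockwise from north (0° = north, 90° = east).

The pressure-gradient force points toward the southeast (bearing 135°).
Geostrophic balance: in the Southern Hemisphere the Coriolis force deflects motion to the left, so the geostrophic wind blows 90° to the left of the pressure-gradient force (low pressure on the right).
Rotating 135° by 90° counterclockwise gives 045° — the wind blows toward the northeast.

045°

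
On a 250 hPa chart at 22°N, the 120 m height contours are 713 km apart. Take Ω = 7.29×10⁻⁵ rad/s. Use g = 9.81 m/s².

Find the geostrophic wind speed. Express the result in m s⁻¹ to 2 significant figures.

30 m s⁻¹

Coriolis parameter at 22°N:
f = 2Ω sin φ = 2 × 7.29×10⁻⁵ × sin 22° = 5.46×10⁻⁵ s⁻¹
Height gradient: |∂Z/∂n| = 120 m / 713000 m = 1.68×10⁻⁴
On a pressure surface, geostrophic balance gives V_g = (g/f)|∂Z/∂n|:
V_g = 9.81 × 1.68×10⁻⁴ / 5.46×10⁻⁵ = 30.2 m/s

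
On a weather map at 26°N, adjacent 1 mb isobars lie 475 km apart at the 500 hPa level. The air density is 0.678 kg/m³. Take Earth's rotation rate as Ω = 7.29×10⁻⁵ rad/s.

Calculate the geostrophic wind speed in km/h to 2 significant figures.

Coriolis parameter at 26°N:
f = 2Ω sin φ = 2 × 7.29×10⁻⁵ × sin 26° = 6.39×10⁻⁵ s⁻¹
Pressure gradient: |∂P/∂n| = 100 Pa / 475000 m = 2.11×10⁻⁴ Pa/m
Geostrophic balance (pressure-gradient force = Coriolis force):
V_g = (1/(fρ)) |∂P/∂n| = 2.11×10⁻⁴ / (6.39×10⁻⁵ × 0.678) = 4.86 m/s
Converting: 4.86 m/s × 3.6 = 17 km/h

17 km/h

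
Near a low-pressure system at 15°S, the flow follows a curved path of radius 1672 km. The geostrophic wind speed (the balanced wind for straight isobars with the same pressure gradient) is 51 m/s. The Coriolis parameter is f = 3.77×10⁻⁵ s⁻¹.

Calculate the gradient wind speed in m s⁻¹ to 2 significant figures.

Around a low, centrifugal force acts outward with Coriolis, so pressure-gradient force balances both:
(1/ρ)|∂P/∂n| = fV + V²/R  →  V² + fR·V − fR·V_g = 0
With fR = 3.77×10⁻⁵ × 1672×10³ m = 63.0 m/s:
V = [−fR + √((fR)² + 4 fR V_g)]/2 = [−63.0 + √(63.0² + 4×63.0×51)]/2 = 33.4 m/s
Subgeostrophic (V < V_g = 51 m/s), as expected around a low.

33 m s⁻¹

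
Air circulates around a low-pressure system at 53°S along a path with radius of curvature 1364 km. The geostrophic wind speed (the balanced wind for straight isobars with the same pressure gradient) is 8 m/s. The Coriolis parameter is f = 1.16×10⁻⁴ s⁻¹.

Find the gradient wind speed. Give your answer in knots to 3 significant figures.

14.8 knots

Around a low, centrifugal force acts outward with Coriolis, so pressure-gradient force balances both:
(1/ρ)|∂P/∂n| = fV + V²/R  →  V² + fR·V − fR·V_g = 0
With fR = 1.16×10⁻⁴ × 1364×10³ m = 158 m/s:
V = [−fR + √((fR)² + 4 fR V_g)]/2 = [−158 + √(158² + 4×158×8)]/2 = 7.63 m/s
Subgeostrophic (V < V_g = 8 m/s), as expected around a low.
Converting: 7.63 m/s × 1.944 = 14.8 knots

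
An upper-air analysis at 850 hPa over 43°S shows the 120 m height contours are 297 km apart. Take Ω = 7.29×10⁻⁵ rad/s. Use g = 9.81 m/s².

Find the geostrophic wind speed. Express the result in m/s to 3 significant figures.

39.9 m/s

Coriolis parameter at 43°S:
f = 2Ω sin φ = 2 × 7.29×10⁻⁵ × sin 43° = 9.94×10⁻⁵ s⁻¹
Height gradient: |∂Z/∂n| = 120 m / 297000 m = 4.04×10⁻⁴
On a pressure surface, geostrophic balance gives V_g = (g/f)|∂Z/∂n|:
V_g = 9.81 × 4.04×10⁻⁴ / 9.94×10⁻⁵ = 39.9 m/s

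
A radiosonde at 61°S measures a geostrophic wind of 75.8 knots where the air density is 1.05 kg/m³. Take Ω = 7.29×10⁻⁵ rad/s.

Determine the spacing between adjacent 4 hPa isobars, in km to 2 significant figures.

77 km

Coriolis parameter at 61°S:
f = 2Ω sin φ = 2 × 7.29×10⁻⁵ × sin 61° = 1.28×10⁻⁴ s⁻¹
Wind speed in SI: 75.8 knots = 39.0 m/s
Geostrophic balance rearranged: |∂P/∂n| = f ρ V_g
|∂P/∂n| = 1.28×10⁻⁴ × 1.05 × 39.0 = 5.22×10⁻³ Pa/m
Isobar spacing: Δn = ΔP/|∂P/∂n| = 400 Pa / 5.22×10⁻³ Pa/m = 76610 m ≈ 77 km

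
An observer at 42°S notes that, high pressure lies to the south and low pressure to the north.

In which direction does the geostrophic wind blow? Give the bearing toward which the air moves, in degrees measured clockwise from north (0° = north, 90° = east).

270°

The pressure-gradient force points toward the north (bearing 000°).
Geostrophic balance: in the Southern Hemisphere the Coriolis force deflects motion to the left, so the geostrophic wind blows 90° to the left of the pressure-gradient force (low pressure on the right).
Rotating 000° by 90° counterclockwise gives 270° — the wind blows toward the west.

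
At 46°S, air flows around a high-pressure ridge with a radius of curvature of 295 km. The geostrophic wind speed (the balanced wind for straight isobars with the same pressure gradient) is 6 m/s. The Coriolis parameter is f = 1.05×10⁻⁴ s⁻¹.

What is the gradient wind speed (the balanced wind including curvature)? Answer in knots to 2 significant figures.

16 knots

Around a high, pressure-gradient force acts outward with centrifugal, so Coriolis balances both:
fV = (1/ρ)|∂P/∂n| + V²/R  →  V² − fR·V + fR·V_g = 0
With fR = 1.05×10⁻⁴ × 295×10³ m = 31.0 m/s:
V = [fR − √((fR)² − 4 fR V_g)]/2 = [31.0 − √(31.0² − 4×31.0×6)]/2 = 8.14 m/s
Supergeostrophic (V > V_g = 6 m/s), as expected around a high.
Converting: 8.14 m/s × 1.944 = 16 knots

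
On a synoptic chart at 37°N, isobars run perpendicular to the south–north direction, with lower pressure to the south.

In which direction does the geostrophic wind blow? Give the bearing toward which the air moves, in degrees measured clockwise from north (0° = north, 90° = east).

270°

The pressure-gradient force points toward the south (bearing 180°).
Geostrophic balance: in the Northern Hemisphere the Coriolis force deflects motion to the right, so the geostrophic wind blows 90° to the right of the pressure-gradient force (low pressure on the left).
Rotating 180° by 90° clockwise gives 270° — the wind blows toward the west.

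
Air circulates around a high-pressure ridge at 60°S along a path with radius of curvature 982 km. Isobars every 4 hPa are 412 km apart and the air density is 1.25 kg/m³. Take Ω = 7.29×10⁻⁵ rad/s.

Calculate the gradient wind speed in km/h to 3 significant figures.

23.4 km/h

Coriolis parameter at 60°S:
f = 2Ω sin φ = 2 × 7.29×10⁻⁵ × sin 60° = 1.26×10⁻⁴ s⁻¹
Pressure gradient: |∂P/∂n| = 400 Pa / 412000 m = 9.71×10⁻⁴ Pa/m
Geostrophic speed: V_g = |∂P/∂n|/(fρ) = 9.71×10⁻⁴/(1.26×10⁻⁴ × 1.25) = 6.15 m/s
Around a high, pressure-gradient force acts outward with centrifugal, so Coriolis balances both:
fV = (1/ρ)|∂P/∂n| + V²/R  →  V² − fR·V + fR·V_g = 0
With fR = 1.26×10⁻⁴ × 982×10³ m = 124 m/s:
V = [fR − √((fR)² − 4 fR V_g)]/2 = [124 − √(124² − 4×124×6.15)]/2 = 6.49 m/s
Supergeostrophic (V > V_g = 6.15 m/s), as expected around a high.
Converting: 6.49 m/s × 3.6 = 23.4 km/h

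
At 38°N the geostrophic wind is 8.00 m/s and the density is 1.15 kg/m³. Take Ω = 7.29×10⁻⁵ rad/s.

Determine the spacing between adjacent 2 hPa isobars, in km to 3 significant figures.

242 km

Coriolis parameter at 38°N:
f = 2Ω sin φ = 2 × 7.29×10⁻⁵ × sin 38° = 8.98×10⁻⁵ s⁻¹
Geostrophic balance rearranged: |∂P/∂n| = f ρ V_g
|∂P/∂n| = 8.98×10⁻⁵ × 1.15 × 8.00 = 8.26×10⁻⁴ Pa/m
Isobar spacing: Δn = ΔP/|∂P/∂n| = 200 Pa / 8.26×10⁻⁴ Pa/m = 242182 m ≈ 242 km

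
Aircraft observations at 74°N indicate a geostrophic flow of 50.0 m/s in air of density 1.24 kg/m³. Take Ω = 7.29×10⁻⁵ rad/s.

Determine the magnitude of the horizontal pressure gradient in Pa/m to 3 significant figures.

Coriolis parameter at 74°N:
f = 2Ω sin φ = 2 × 7.29×10⁻⁵ × sin 74° = 1.40×10⁻⁴ s⁻¹
Geostrophic balance rearranged: |∂P/∂n| = f ρ V_g
|∂P/∂n| = 1.40×10⁻⁴ × 1.24 × 50.0 = 8.69×10⁻³ Pa/m

8.69×10⁻³ Pa/m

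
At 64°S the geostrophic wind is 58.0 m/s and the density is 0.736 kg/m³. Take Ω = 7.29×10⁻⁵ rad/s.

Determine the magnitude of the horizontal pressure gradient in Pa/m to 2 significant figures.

Coriolis parameter at 64°S:
f = 2Ω sin φ = 2 × 7.29×10⁻⁵ × sin 64° = 1.31×10⁻⁴ s⁻¹
Geostrophic balance rearranged: |∂P/∂n| = f ρ V_g
|∂P/∂n| = 1.31×10⁻⁴ × 0.736 × 58.0 = 5.59×10⁻³ Pa/m

5.6×10⁻³ Pa/m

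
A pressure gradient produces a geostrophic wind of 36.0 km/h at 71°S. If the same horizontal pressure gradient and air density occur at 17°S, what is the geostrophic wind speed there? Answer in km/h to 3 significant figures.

116 km/h

With the same pressure gradient and density, V_g ∝ 1/f ∝ 1/sin φ.
V₂ = V₁ · sin φ₁ / sin φ₂ = 36.0 × sin 71° / sin 17°
V₂ = 36.0 × 0.9455/0.2924 = 116 km/h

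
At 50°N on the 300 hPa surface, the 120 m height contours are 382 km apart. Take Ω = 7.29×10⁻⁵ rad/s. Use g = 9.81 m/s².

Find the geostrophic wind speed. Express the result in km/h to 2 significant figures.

99 km/h

Coriolis parameter at 50°N:
f = 2Ω sin φ = 2 × 7.29×10⁻⁵ × sin 50° = 1.12×10⁻⁴ s⁻¹
Height gradient: |∂Z/∂n| = 120 m / 382000 m = 3.14×10⁻⁴
On a pressure surface, geostrophic balance gives V_g = (g/f)|∂Z/∂n|:
V_g = 9.81 × 3.14×10⁻⁴ / 1.12×10⁻⁴ = 27.6 m/s
Converting: 27.6 m/s × 3.6 = 99 km/h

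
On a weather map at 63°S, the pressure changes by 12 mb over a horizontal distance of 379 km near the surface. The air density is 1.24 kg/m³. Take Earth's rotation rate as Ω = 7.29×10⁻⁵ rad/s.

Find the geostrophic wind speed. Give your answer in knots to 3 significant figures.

38.2 knots

Coriolis parameter at 63°S:
f = 2Ω sin φ = 2 × 7.29×10⁻⁵ × sin 63° = 1.30×10⁻⁴ s⁻¹
Pressure gradient: |∂P/∂n| = 1200 Pa / 379000 m = 3.17×10⁻³ Pa/m
Geostrophic balance (pressure-gradient force = Coriolis force):
V_g = (1/(fρ)) |∂P/∂n| = 3.17×10⁻³ / (1.30×10⁻⁴ × 1.24) = 19.7 m/s
Converting: 19.7 m/s × 1.944 = 38.2 knots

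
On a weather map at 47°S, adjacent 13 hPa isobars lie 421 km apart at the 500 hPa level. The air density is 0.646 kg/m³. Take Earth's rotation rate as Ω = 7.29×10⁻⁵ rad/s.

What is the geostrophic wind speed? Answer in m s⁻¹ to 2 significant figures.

Coriolis parameter at 47°S:
f = 2Ω sin φ = 2 × 7.29×10⁻⁵ × sin 47° = 1.07×10⁻⁴ s⁻¹
Pressure gradient: |∂P/∂n| = 1300 Pa / 421000 m = 3.09×10⁻³ Pa/m
Geostrophic balance (pressure-gradient force = Coriolis force):
V_g = (1/(fρ)) |∂P/∂n| = 3.09×10⁻³ / (1.07×10⁻⁴ × 0.646) = 44.8 m/s

45 m s⁻¹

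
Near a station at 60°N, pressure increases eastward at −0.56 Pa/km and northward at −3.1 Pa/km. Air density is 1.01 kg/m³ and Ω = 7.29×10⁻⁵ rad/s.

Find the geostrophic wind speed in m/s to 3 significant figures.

Coriolis parameter at 60°N:
f = 2Ω sin φ = 2 × 7.29×10⁻⁵ × sin 60° = 1.26×10⁻⁴ s⁻¹
Component geostrophic relations (x east, y north):
u_g = −(1/(fρ)) ∂P/∂y,  v_g = (1/(fρ)) ∂P/∂x
u_g = −(−3.1×10⁻³)/(1.26×10⁻⁴ × 1.01) = 24.3 m/s;  v_g = (−0.56×10⁻³)/(1.26×10⁻⁴ × 1.01) = −4.39 m/s
|V_g| = √(u_g² + v_g²) = 24.7 m/s

24.7 m/s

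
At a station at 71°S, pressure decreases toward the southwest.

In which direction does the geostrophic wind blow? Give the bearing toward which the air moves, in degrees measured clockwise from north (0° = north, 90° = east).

The pressure-gradient force points toward the southwest (bearing 225°).
Geostrophic balance: in the Southern Hemisphere the Coriolis force deflects motion to the left, so the geostrophic wind blows 90° to the left of the pressure-gradient force (low pressure on the right).
Rotating 225° by 90° counterclockwise gives 135° — the wind blows toward the southeast.

135°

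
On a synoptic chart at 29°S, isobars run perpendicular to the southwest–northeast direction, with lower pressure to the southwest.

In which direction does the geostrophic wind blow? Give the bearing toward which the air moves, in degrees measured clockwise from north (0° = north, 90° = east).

135°

The pressure-gradient force points toward the southwest (bearing 225°).
Geostrophic balance: in the Southern Hemisphere the Coriolis force deflects motion to the left, so the geostrophic wind blows 90° to the left of the pressure-gradient force (low pressure on the right).
Rotating 225° by 90° counterclockwise gives 135° — the wind blows toward the southeast.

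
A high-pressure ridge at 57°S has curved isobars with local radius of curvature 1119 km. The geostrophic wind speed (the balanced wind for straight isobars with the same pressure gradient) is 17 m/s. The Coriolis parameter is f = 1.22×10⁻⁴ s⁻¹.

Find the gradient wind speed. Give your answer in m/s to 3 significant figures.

Around a high, pressure-gradient force acts outward with centrifugal, so Coriolis balances both:
fV = (1/ρ)|∂P/∂n| + V²/R  →  V² − fR·V + fR·V_g = 0
With fR = 1.22×10⁻⁴ × 1119×10³ m = 137 m/s:
V = [fR − √((fR)² − 4 fR V_g)]/2 = [137 − √(137² − 4×137×17)]/2 = 19.9 m/s
Supergeostrophic (V > V_g = 17 m/s), as expected around a high.

19.9 m/s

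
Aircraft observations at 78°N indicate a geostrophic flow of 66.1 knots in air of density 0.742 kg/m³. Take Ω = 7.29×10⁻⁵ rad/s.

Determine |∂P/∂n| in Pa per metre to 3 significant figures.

3.60×10⁻³ Pa/m

Coriolis parameter at 78°N:
f = 2Ω sin φ = 2 × 7.29×10⁻⁵ × sin 78° = 1.43×10⁻⁴ s⁻¹
Wind speed in SI: 66.1 knots = 34.0 m/s
Geostrophic balance rearranged: |∂P/∂n| = f ρ V_g
|∂P/∂n| = 1.43×10⁻⁴ × 0.742 × 34.0 = 3.60×10⁻³ Pa/m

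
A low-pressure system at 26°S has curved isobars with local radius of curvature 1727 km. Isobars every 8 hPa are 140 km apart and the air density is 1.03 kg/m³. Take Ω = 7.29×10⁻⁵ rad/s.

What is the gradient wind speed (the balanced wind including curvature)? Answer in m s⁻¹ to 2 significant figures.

Coriolis parameter at 26°S:
f = 2Ω sin φ = 2 × 7.29×10⁻⁵ × sin 26° = 6.39×10⁻⁵ s⁻¹
Pressure gradient: |∂P/∂n| = 800 Pa / 140000 m = 5.71×10⁻³ Pa/m
Geostrophic speed: V_g = |∂P/∂n|/(fρ) = 5.71×10⁻³/(6.39×10⁻⁵ × 1.03) = 86.8 m/s
Around a low, centrifugal force acts outward with Coriolis, so pressure-gradient force balances both:
(1/ρ)|∂P/∂n| = fV + V²/R  →  V² + fR·V − fR·V_g = 0
With fR = 6.39×10⁻⁵ × 1727×10³ m = 110 m/s:
V = [−fR + √((fR)² + 4 fR V_g)]/2 = [−110 + √(110² + 4×110×86.8)]/2 = 57.2 m/s
Subgeostrophic (V < V_g = 86.8 m/s), as expected around a low.

57 m s⁻¹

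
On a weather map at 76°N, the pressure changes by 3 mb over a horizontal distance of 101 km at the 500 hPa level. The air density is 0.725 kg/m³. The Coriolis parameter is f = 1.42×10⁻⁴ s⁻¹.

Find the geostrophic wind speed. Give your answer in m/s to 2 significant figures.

29 m/s

Pressure gradient: |∂P/∂n| = 300 Pa / 101000 m = 2.97×10⁻³ Pa/m
Geostrophic balance (pressure-gradient force = Coriolis force):
V_g = (1/(fρ)) |∂P/∂n| = 2.97×10⁻³ / (1.42×10⁻⁴ × 0.725) = 28.9 m/s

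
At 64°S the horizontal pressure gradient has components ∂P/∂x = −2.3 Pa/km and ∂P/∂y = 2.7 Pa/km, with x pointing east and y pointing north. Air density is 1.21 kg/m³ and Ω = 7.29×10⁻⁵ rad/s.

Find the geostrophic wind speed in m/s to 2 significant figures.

Coriolis parameter at 64°S:
f = 2Ω sin φ = 2 × 7.29×10⁻⁵ × sin 64° = 1.31×10⁻⁴ s⁻¹
In the Southern Hemisphere f is negative: f = −1.31×10⁻⁴ s⁻¹.
Component geostrophic relations (x east, y north):
u_g = −(1/(fρ)) ∂P/∂y,  v_g = (1/(fρ)) ∂P/∂x
u_g = −(2.7×10⁻³)/(−1.31×10⁻⁴ × 1.21) = 17.0 m/s;  v_g = (−2.3×10⁻³)/(−1.31×10⁻⁴ × 1.21) = 14.5 m/s
|V_g| = √(u_g² + v_g²) = 22.4 m/s

22 m/s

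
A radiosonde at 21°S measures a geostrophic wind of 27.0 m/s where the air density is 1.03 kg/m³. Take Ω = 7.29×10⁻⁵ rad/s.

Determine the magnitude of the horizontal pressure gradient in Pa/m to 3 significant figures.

Coriolis parameter at 21°S:
f = 2Ω sin φ = 2 × 7.29×10⁻⁵ × sin 21° = 5.23×10⁻⁵ s⁻¹
Geostrophic balance rearranged: |∂P/∂n| = f ρ V_g
|∂P/∂n| = 5.23×10⁻⁵ × 1.03 × 27.0 = 1.45×10⁻³ Pa/m

1.45×10⁻³ Pa/m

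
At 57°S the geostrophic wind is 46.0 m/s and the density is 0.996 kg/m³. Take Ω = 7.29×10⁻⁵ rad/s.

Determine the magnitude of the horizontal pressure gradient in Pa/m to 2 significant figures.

5.6×10⁻³ Pa/m

Coriolis parameter at 57°S:
f = 2Ω sin φ = 2 × 7.29×10⁻⁵ × sin 57° = 1.22×10⁻⁴ s⁻¹
Geostrophic balance rearranged: |∂P/∂n| = f ρ V_g
|∂P/∂n| = 1.22×10⁻⁴ × 0.996 × 46.0 = 5.60×10⁻³ Pa/m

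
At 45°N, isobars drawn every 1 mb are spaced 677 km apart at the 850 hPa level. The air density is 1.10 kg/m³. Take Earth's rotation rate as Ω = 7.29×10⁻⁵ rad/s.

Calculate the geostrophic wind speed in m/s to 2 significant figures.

Coriolis parameter at 45°N:
f = 2Ω sin φ = 2 × 7.29×10⁻⁵ × sin 45° = 1.03×10⁻⁴ s⁻¹
Pressure gradient: |∂P/∂n| = 100 Pa / 677000 m = 1.48×10⁻⁴ Pa/m
Geostrophic balance (pressure-gradient force = Coriolis force):
V_g = (1/(fρ)) |∂P/∂n| = 1.48×10⁻⁴ / (1.03×10⁻⁴ × 1.10) = 1.30 m/s

1.3 m/s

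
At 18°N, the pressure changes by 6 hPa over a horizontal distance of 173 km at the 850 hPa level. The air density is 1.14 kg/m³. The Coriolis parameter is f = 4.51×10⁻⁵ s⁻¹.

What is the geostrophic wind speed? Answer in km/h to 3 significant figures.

Pressure gradient: |∂P/∂n| = 600 Pa / 173000 m = 3.47×10⁻³ Pa/m
Geostrophic balance (pressure-gradient force = Coriolis force):
V_g = (1/(fρ)) |∂P/∂n| = 3.47×10⁻³ / (4.51×10⁻⁵ × 1.14) = 67.5 m/s
Converting: 67.5 m/s × 3.6 = 243 km/h

243 km/h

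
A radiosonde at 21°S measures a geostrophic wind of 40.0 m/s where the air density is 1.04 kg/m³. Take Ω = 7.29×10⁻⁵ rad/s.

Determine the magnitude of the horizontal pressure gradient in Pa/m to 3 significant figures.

Coriolis parameter at 21°S:
f = 2Ω sin φ = 2 × 7.29×10⁻⁵ × sin 21° = 5.23×10⁻⁵ s⁻¹
Geostrophic balance rearranged: |∂P/∂n| = f ρ V_g
|∂P/∂n| = 5.23×10⁻⁵ × 1.04 × 40.0 = 2.17×10⁻³ Pa/m

2.17×10⁻³ Pa/m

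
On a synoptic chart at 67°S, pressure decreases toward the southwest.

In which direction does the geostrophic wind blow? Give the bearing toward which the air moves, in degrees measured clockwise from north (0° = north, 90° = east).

135°

The pressure-gradient force points toward the southwest (bearing 225°).
Geostrophic balance: in the Southern Hemisphere the Coriolis force deflects motion to the left, so the geostrophic wind blows 90° to the left of the pressure-gradient force (low pressure on the right).
Rotating 225° by 90° counterclockwise gives 135° — the wind blows toward the southeast.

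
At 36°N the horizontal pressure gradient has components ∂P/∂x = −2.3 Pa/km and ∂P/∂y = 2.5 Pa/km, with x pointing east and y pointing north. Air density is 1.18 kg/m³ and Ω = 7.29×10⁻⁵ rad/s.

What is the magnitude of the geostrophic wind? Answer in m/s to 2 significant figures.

Coriolis parameter at 36°N:
f = 2Ω sin φ = 2 × 7.29×10⁻⁵ × sin 36° = 8.57×10⁻⁵ s⁻¹
Component geostrophic relations (x east, y north):
u_g = −(1/(fρ)) ∂P/∂y,  v_g = (1/(fρ)) ∂P/∂x
u_g = −(2.5×10⁻³)/(8.57×10⁻⁵ × 1.18) = −24.7 m/s;  v_g = (−2.3×10⁻³)/(8.57×10⁻⁵ × 1.18) = −22.7 m/s
|V_g| = √(u_g² + v_g²) = 33.6 m/s

34 m/s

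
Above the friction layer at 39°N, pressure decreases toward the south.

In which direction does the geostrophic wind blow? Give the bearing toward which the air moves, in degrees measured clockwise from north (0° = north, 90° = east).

The pressure-gradient force points toward the south (bearing 180°).
Geostrophic balance: in the Northern Hemisphere the Coriolis force deflects motion to the right, so the geostrophic wind blows 90° to the right of the pressure-gradient force (low pressure on the left).
Rotating 180° by 90° clockwise gives 270° — the wind blows toward the west.

270°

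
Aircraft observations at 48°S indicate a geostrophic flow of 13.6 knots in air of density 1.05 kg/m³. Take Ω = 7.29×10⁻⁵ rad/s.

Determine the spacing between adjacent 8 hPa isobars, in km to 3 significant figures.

Coriolis parameter at 48°S:
f = 2Ω sin φ = 2 × 7.29×10⁻⁵ × sin 48° = 1.08×10⁻⁴ s⁻¹
Wind speed in SI: 13.6 knots = 7.00 m/s
Geostrophic balance rearranged: |∂P/∂n| = f ρ V_g
|∂P/∂n| = 1.08×10⁻⁴ × 1.05 × 7.00 = 7.96×10⁻⁴ Pa/m
Isobar spacing: Δn = ΔP/|∂P/∂n| = 800 Pa / 7.96×10⁻⁴ Pa/m = 1005062 m ≈ 1010 km

1010 km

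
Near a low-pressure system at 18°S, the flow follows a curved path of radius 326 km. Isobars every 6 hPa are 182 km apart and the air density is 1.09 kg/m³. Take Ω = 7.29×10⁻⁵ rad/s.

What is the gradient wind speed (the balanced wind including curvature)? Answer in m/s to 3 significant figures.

24.9 m/s

Coriolis parameter at 18°S:
f = 2Ω sin φ = 2 × 7.29×10⁻⁵ × sin 18° = 4.51×10⁻⁵ s⁻¹
Pressure gradient: |∂P/∂n| = 600 Pa / 182000 m = 3.30×10⁻³ Pa/m
Geostrophic speed: V_g = |∂P/∂n|/(fρ) = 3.30×10⁻³/(4.51×10⁻⁵ × 1.09) = 67.1 m/s
Around a low, centrifugal force acts outward with Coriolis, so pressure-gradient force balances both:
(1/ρ)|∂P/∂n| = fV + V²/R  →  V² + fR·V − fR·V_g = 0
With fR = 4.51×10⁻⁵ × 326×10³ m = 14.7 m/s:
V = [−fR + √((fR)² + 4 fR V_g)]/2 = [−14.7 + √(14.7² + 4×14.7×67.1)]/2 = 24.9 m/s
Subgeostrophic (V < V_g = 67.1 m/s), as expected around a low.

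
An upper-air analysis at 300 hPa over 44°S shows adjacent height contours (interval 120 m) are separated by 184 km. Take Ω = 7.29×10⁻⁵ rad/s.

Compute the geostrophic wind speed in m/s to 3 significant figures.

63.2 m/s

Coriolis parameter at 44°S:
f = 2Ω sin φ = 2 × 7.29×10⁻⁵ × sin 44° = 1.01×10⁻⁴ s⁻¹
Height gradient: |∂Z/∂n| = 120 m / 184000 m = 6.52×10⁻⁴
On a pressure surface, geostrophic balance gives V_g = (g/f)|∂Z/∂n|:
V_g = 9.81 × 6.52×10⁻⁴ / 1.01×10⁻⁴ = 63.2 m/s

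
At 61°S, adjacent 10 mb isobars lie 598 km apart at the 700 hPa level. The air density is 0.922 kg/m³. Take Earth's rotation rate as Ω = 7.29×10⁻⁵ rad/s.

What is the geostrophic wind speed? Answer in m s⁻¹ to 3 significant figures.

Coriolis parameter at 61°S:
f = 2Ω sin φ = 2 × 7.29×10⁻⁵ × sin 61° = 1.28×10⁻⁴ s⁻¹
Pressure gradient: |∂P/∂n| = 1000 Pa / 598000 m = 1.67×10⁻³ Pa/m
Geostrophic balance (pressure-gradient force = Coriolis force):
V_g = (1/(fρ)) |∂P/∂n| = 1.67×10⁻³ / (1.28×10⁻⁴ × 0.922) = 14.2 m/s

14.2 m s⁻¹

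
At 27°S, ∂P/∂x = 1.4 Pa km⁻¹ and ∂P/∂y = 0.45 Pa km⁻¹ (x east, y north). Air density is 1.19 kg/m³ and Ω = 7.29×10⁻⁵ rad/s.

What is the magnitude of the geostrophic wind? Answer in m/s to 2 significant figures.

Coriolis parameter at 27°S:
f = 2Ω sin φ = 2 × 7.29×10⁻⁵ × sin 27° = 6.62×10⁻⁵ s⁻¹
In the Southern Hemisphere f is negative: f = −6.62×10⁻⁵ s⁻¹.
Component geostrophic relations (x east, y north):
u_g = −(1/(fρ)) ∂P/∂y,  v_g = (1/(fρ)) ∂P/∂x
u_g = −(0.45×10⁻³)/(−6.62×10⁻⁵ × 1.19) = 5.71 m/s;  v_g = (1.4×10⁻³)/(−6.62×10⁻⁵ × 1.19) = −17.8 m/s
|V_g| = √(u_g² + v_g²) = 18.7 m/s

19 m/s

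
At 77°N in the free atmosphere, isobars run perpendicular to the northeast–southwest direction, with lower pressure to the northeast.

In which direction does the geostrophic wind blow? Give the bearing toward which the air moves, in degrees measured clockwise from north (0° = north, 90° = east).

135°

The pressure-gradient force points toward the northeast (bearing 045°).
Geostrophic balance: in the Northern Hemisphere the Coriolis force deflects motion to the right, so the geostrophic wind blows 90° to the right of the pressure-gradient force (low pressure on the left).
Rotating 045° by 90° clockwise gives 135° — the wind blows toward the southeast.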